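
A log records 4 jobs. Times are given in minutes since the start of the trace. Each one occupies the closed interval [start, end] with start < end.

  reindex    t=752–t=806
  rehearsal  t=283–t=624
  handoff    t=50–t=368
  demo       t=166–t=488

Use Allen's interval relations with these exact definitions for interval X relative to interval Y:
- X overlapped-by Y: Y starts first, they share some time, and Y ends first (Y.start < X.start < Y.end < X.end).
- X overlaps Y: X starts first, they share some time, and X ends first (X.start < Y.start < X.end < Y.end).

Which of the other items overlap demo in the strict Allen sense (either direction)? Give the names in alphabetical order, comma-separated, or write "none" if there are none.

handoff, rehearsal

Target demo = [t=166, t=488].
handoff [t=50, t=368] → overlaps → yes.
rehearsal [t=283, t=624] → overlapped-by → yes.
reindex [t=752, t=806] → after → no.
Result: handoff, rehearsal.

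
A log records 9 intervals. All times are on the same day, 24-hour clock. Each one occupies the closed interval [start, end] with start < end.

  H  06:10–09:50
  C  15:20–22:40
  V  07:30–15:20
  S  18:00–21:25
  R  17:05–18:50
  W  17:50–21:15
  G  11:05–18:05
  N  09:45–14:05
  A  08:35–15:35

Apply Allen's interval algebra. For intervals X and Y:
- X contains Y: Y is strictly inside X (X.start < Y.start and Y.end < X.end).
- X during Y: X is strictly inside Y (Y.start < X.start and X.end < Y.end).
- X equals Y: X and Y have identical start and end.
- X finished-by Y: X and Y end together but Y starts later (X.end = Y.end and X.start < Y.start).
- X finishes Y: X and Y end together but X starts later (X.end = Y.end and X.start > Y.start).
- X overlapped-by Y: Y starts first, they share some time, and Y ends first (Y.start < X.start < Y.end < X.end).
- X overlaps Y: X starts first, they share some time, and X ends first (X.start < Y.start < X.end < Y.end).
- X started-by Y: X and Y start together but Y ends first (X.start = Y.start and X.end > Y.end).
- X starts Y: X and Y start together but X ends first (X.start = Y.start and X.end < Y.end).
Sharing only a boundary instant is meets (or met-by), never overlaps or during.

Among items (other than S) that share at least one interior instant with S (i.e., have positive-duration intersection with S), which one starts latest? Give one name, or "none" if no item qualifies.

W

Target S = [18:00, 21:25].
A [08:35, 15:35] → before → excluded.
C [15:20, 22:40] → contains → candidate.
G [11:05, 18:05] → overlaps → candidate.
H [06:10, 09:50] → before → excluded.
N [09:45, 14:05] → before → excluded.
R [17:05, 18:50] → overlaps → candidate.
V [07:30, 15:20] → before → excluded.
W [17:50, 21:15] → overlaps → candidate.
Among candidates, latest start is 17:50 → W.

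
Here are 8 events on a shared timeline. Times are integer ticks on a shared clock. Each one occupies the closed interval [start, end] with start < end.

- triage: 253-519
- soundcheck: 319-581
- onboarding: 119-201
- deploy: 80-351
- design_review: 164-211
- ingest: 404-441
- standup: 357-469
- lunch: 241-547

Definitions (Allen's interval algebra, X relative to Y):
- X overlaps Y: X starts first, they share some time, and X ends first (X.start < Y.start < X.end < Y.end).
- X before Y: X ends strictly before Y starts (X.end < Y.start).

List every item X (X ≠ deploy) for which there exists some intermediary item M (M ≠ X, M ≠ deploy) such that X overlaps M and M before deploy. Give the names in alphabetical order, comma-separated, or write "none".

Target deploy = [80, 351].
Intermediaries M with M before deploy: none.
Union: none.

none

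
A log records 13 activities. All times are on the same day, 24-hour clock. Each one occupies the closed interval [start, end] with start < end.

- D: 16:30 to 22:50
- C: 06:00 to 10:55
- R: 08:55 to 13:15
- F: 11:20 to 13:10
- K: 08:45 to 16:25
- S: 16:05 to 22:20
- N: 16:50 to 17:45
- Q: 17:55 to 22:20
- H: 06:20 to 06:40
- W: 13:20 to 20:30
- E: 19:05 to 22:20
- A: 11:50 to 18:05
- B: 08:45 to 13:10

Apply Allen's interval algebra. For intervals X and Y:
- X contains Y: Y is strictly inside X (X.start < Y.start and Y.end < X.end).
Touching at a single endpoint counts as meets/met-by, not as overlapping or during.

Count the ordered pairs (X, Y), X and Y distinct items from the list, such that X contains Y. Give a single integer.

Checking all 156 ordered pairs for relation 'contains'; matching pairs in alphabetical order:
(A, N): A contains N ✓
(C, H): C contains H ✓
(D, E): D contains E ✓
(D, N): D contains N ✓
(D, Q): D contains Q ✓
(K, F): K contains F ✓
(K, R): K contains R ✓
(R, F): R contains F ✓
(S, N): S contains N ✓
(W, N): W contains N ✓
Count: 10.

10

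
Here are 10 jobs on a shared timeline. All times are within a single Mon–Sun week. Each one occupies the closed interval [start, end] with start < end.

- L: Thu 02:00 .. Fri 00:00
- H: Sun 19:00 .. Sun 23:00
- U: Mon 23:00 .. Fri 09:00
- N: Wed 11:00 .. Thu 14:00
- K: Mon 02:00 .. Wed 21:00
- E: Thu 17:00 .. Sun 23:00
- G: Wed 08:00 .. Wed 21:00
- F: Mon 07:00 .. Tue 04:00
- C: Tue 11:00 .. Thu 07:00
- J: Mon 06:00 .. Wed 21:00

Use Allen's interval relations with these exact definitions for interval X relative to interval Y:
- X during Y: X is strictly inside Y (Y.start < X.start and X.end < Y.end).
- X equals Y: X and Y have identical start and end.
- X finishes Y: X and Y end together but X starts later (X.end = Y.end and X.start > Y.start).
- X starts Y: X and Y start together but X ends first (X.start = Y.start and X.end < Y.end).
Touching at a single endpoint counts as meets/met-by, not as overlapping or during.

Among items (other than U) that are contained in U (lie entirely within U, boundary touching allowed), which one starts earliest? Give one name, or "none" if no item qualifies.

Target U = [Mon 23:00, Fri 09:00].
C [Tue 11:00, Thu 07:00] → during → candidate.
E [Thu 17:00, Sun 23:00] → overlapped-by → excluded.
F [Mon 07:00, Tue 04:00] → overlaps → excluded.
G [Wed 08:00, Wed 21:00] → during → candidate.
H [Sun 19:00, Sun 23:00] → after → excluded.
J [Mon 06:00, Wed 21:00] → overlaps → excluded.
K [Mon 02:00, Wed 21:00] → overlaps → excluded.
L [Thu 02:00, Fri 00:00] → during → candidate.
N [Wed 11:00, Thu 14:00] → during → candidate.
Among candidates, earliest start is Tue 11:00 → C.

C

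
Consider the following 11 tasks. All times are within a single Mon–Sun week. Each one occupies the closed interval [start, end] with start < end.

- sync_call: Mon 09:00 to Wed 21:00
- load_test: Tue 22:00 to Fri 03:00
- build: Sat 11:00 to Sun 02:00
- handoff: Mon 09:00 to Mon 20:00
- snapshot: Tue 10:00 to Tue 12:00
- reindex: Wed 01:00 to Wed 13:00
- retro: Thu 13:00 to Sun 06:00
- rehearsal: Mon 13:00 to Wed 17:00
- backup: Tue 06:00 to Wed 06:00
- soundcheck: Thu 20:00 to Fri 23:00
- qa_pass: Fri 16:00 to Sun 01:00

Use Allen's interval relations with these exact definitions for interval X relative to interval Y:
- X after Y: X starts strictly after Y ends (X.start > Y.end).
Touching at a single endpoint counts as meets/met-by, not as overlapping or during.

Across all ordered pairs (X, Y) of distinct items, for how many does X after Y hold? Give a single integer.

33

Checking all 110 ordered pairs for relation 'after'; matching pairs in alphabetical order:
(backup, handoff): backup after handoff ✓
(build, backup): build after backup ✓
(build, handoff): build after handoff ✓
(build, load_test): build after load_test ✓
(build, rehearsal): build after rehearsal ✓
(build, reindex): build after reindex ✓
(build, snapshot): build after snapshot ✓
(build, soundcheck): build after soundcheck ✓
(build, sync_call): build after sync_call ✓
(load_test, handoff): load_test after handoff ✓
(load_test, snapshot): load_test after snapshot ✓
(qa_pass, backup): qa_pass after backup ✓
(qa_pass, handoff): qa_pass after handoff ✓
(qa_pass, load_test): qa_pass after load_test ✓
(qa_pass, rehearsal): qa_pass after rehearsal ✓
(qa_pass, reindex): qa_pass after reindex ✓
(qa_pass, snapshot): qa_pass after snapshot ✓
(qa_pass, sync_call): qa_pass after sync_call ✓
(reindex, handoff): reindex after handoff ✓
(reindex, snapshot): reindex after snapshot ✓
(retro, backup): retro after backup ✓
(retro, handoff): retro after handoff ✓
(retro, rehearsal): retro after rehearsal ✓
(retro, reindex): retro after reindex ✓
... plus 9 further pairs not listed.
Count: 33.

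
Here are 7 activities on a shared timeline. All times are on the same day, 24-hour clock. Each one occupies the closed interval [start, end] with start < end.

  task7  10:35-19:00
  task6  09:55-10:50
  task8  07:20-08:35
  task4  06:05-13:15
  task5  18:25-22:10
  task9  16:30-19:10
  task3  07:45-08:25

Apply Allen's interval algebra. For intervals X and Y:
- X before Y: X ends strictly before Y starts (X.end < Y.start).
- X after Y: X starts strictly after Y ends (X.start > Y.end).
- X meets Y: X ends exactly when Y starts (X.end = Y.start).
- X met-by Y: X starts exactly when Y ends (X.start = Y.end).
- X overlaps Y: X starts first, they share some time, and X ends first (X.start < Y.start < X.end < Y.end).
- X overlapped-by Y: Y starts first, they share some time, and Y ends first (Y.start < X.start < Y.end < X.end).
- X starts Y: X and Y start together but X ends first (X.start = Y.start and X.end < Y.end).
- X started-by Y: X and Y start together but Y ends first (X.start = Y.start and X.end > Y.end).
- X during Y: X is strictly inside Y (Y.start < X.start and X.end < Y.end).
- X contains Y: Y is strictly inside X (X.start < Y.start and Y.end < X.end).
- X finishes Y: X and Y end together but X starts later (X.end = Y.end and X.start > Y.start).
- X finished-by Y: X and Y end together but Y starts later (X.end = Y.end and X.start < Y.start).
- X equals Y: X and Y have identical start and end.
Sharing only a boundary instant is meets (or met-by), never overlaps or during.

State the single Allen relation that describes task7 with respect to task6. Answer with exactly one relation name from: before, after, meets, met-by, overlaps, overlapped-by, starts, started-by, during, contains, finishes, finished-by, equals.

task7 = [10:35, 19:00]; task6 = [09:55, 10:50].
Compare endpoints: task7.start > task6.start, task7.start < task6.end, task7.end > task6.start, task7.end > task6.end.
That pattern is 'overlapped-by'.

overlapped-by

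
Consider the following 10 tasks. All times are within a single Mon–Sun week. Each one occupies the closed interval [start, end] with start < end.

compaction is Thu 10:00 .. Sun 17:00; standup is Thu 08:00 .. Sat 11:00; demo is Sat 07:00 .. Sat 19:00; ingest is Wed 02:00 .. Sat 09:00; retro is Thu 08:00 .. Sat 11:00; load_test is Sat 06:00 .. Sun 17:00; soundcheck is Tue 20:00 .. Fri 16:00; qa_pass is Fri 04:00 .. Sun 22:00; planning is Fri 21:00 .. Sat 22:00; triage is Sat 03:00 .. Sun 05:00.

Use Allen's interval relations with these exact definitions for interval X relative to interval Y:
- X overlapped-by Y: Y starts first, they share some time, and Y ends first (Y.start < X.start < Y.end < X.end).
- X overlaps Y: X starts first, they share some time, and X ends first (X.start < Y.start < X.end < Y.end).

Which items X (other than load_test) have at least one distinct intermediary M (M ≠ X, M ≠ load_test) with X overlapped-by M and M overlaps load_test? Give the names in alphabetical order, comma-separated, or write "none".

Target load_test = [Sat 06:00, Sun 17:00].
Intermediaries M with M overlaps load_test: ingest, planning, retro, standup, triage.
Via ingest — items with X overlapped-by ingest: compaction, demo, planning, qa_pass, retro, standup, triage.
Via planning — items with X overlapped-by planning: triage.
Via retro — items with X overlapped-by retro: compaction, demo, planning, qa_pass, triage.
Via standup — items with X overlapped-by standup: compaction, demo, planning, qa_pass, triage.
Via triage — items with X overlapped-by triage: none.
Union: compaction, demo, planning, qa_pass, retro, standup, triage.

compaction, demo, planning, qa_pass, retro, standup, triage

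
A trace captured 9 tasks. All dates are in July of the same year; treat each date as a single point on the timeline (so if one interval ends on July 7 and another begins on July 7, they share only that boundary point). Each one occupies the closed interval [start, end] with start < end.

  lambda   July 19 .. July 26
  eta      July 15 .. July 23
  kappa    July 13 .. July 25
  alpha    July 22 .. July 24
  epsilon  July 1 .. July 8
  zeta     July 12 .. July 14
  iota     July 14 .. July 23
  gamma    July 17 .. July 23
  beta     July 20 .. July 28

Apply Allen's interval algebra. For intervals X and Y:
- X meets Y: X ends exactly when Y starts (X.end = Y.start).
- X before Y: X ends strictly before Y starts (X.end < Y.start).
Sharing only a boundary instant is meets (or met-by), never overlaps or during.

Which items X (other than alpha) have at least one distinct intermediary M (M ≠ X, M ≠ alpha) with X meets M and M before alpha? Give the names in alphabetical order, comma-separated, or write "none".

Target alpha = [July 22, July 24].
Intermediaries M with M before alpha: epsilon, zeta.
Via epsilon — items with X meets epsilon: none.
Via zeta — items with X meets zeta: none.
Union: none.

none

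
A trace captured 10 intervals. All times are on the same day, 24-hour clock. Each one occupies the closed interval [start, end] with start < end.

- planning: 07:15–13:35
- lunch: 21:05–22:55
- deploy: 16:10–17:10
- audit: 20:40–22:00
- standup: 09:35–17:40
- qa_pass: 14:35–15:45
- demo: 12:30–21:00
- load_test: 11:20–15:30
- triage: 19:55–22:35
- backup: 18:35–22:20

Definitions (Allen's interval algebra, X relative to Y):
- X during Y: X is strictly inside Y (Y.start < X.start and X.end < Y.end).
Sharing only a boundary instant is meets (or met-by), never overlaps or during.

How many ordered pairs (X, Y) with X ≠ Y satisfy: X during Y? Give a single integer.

Checking all 90 ordered pairs for relation 'during'; matching pairs in alphabetical order:
(audit, backup): audit during backup ✓
(audit, triage): audit during triage ✓
(deploy, demo): deploy during demo ✓
(deploy, standup): deploy during standup ✓
(load_test, standup): load_test during standup ✓
(qa_pass, demo): qa_pass during demo ✓
(qa_pass, standup): qa_pass during standup ✓
Count: 7.

7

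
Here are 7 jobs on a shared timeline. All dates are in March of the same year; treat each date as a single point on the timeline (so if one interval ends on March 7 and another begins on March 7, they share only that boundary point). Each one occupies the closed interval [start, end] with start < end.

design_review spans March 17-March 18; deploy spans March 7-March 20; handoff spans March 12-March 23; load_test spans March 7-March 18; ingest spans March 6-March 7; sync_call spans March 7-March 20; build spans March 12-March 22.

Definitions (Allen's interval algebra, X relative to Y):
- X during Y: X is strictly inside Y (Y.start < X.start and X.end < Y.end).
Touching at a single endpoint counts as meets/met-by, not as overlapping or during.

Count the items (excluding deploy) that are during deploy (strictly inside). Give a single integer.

Target deploy = [March 7, March 20].
build [March 12, March 22] → overlapped-by → no.
design_review [March 17, March 18] → during → counts.
handoff [March 12, March 23] → overlapped-by → no.
ingest [March 6, March 7] → meets → no.
load_test [March 7, March 18] → starts → no.
sync_call [March 7, March 20] → equals → no.
Total: 1.

1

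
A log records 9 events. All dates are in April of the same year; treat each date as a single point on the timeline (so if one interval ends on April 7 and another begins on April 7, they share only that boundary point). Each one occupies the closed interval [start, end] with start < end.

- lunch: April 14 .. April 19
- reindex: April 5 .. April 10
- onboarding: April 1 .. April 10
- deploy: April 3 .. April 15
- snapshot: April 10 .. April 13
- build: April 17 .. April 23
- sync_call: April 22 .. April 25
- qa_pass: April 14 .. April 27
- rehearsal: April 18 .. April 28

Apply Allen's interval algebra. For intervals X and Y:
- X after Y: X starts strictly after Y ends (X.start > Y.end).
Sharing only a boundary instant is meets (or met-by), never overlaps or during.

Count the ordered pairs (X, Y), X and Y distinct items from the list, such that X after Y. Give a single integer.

19

Checking all 72 ordered pairs for relation 'after'; matching pairs in alphabetical order:
(build, deploy): build after deploy ✓
(build, onboarding): build after onboarding ✓
(build, reindex): build after reindex ✓
(build, snapshot): build after snapshot ✓
(lunch, onboarding): lunch after onboarding ✓
(lunch, reindex): lunch after reindex ✓
(lunch, snapshot): lunch after snapshot ✓
(qa_pass, onboarding): qa_pass after onboarding ✓
(qa_pass, reindex): qa_pass after reindex ✓
(qa_pass, snapshot): qa_pass after snapshot ✓
(rehearsal, deploy): rehearsal after deploy ✓
(rehearsal, onboarding): rehearsal after onboarding ✓
(rehearsal, reindex): rehearsal after reindex ✓
(rehearsal, snapshot): rehearsal after snapshot ✓
(sync_call, deploy): sync_call after deploy ✓
(sync_call, lunch): sync_call after lunch ✓
(sync_call, onboarding): sync_call after onboarding ✓
(sync_call, reindex): sync_call after reindex ✓
(sync_call, snapshot): sync_call after snapshot ✓
Count: 19.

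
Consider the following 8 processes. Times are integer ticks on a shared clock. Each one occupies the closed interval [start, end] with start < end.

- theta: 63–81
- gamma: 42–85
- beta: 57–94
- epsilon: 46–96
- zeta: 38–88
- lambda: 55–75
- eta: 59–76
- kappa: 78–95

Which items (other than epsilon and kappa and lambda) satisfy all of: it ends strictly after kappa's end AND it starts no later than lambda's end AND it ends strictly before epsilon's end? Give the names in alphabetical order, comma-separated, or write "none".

Conditions: its end is strictly after kappa's end (X.end > 95) AND its start is no later than lambda's end (X.start <= 75) AND its end is strictly before epsilon's end (X.end < 96).
beta: end 94 > 95? ✗; start 57 <= 75? ✓; end 94 < 96? ✓ → no.
eta: end 76 > 95? ✗; start 59 <= 75? ✓; end 76 < 96? ✓ → no.
gamma: end 85 > 95? ✗; start 42 <= 75? ✓; end 85 < 96? ✓ → no.
theta: end 81 > 95? ✗; start 63 <= 75? ✓; end 81 < 96? ✓ → no.
zeta: end 88 > 95? ✗; start 38 <= 75? ✓; end 88 < 96? ✓ → no.
Result: none.

none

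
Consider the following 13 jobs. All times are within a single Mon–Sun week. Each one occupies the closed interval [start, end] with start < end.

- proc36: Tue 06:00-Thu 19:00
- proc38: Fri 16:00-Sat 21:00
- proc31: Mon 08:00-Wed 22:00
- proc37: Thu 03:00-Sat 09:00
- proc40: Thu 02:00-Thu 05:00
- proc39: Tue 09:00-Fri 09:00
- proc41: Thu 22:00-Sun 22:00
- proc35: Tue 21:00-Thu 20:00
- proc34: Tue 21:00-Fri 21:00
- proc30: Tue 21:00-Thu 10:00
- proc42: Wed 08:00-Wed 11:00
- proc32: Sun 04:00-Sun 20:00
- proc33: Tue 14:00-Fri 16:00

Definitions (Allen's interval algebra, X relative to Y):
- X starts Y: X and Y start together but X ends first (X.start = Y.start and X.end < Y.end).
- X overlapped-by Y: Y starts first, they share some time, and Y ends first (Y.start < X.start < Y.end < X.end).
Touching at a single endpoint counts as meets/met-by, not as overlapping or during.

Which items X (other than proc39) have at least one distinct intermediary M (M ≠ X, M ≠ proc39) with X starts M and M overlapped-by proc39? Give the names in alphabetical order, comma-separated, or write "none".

proc30, proc35

Target proc39 = [Tue 09:00, Fri 09:00].
Intermediaries M with M overlapped-by proc39: proc33, proc34, proc37, proc41.
Via proc33 — items with X starts proc33: none.
Via proc34 — items with X starts proc34: proc30, proc35.
Via proc37 — items with X starts proc37: none.
Via proc41 — items with X starts proc41: none.
Union: proc30, proc35.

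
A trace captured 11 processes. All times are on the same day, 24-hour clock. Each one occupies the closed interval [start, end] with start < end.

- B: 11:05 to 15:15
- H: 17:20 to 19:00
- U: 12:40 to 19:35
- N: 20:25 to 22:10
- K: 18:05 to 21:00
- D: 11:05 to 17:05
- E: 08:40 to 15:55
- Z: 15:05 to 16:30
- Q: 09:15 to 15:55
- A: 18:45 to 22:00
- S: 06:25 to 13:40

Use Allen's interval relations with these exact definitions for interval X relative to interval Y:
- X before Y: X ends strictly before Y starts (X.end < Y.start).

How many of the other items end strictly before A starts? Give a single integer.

Target A = [18:45, 22:00].
B [11:05, 15:15] → before → counts.
D [11:05, 17:05] → before → counts.
E [08:40, 15:55] → before → counts.
H [17:20, 19:00] → overlaps → no.
K [18:05, 21:00] → overlaps → no.
N [20:25, 22:10] → overlapped-by → no.
Q [09:15, 15:55] → before → counts.
S [06:25, 13:40] → before → counts.
U [12:40, 19:35] → overlaps → no.
Z [15:05, 16:30] → before → counts.
Total: 6.

6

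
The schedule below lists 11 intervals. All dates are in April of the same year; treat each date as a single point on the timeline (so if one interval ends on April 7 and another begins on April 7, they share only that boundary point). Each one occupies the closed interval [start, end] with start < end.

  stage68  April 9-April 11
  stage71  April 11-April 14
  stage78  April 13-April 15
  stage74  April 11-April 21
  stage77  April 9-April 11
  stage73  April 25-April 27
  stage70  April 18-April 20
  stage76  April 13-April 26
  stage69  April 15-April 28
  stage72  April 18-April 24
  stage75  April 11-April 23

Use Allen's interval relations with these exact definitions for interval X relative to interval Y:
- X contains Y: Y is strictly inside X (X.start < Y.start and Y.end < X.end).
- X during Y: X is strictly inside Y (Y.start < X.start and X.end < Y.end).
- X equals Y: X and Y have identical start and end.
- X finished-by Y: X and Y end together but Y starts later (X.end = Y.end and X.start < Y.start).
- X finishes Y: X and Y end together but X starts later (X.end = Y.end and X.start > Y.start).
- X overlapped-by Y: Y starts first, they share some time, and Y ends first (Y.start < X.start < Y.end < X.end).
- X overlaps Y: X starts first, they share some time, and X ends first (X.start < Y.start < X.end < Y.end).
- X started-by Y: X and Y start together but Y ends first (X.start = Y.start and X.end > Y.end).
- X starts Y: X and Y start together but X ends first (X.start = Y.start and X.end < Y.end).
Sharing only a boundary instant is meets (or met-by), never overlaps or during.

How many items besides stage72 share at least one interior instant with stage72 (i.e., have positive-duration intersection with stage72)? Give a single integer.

5

Target stage72 = [April 18, April 24].
stage68 [April 9, April 11] → before → no.
stage69 [April 15, April 28] → contains → counts.
stage70 [April 18, April 20] → starts → counts.
stage71 [April 11, April 14] → before → no.
stage73 [April 25, April 27] → after → no.
stage74 [April 11, April 21] → overlaps → counts.
stage75 [April 11, April 23] → overlaps → counts.
stage76 [April 13, April 26] → contains → counts.
stage77 [April 9, April 11] → before → no.
stage78 [April 13, April 15] → before → no.
Total: 5.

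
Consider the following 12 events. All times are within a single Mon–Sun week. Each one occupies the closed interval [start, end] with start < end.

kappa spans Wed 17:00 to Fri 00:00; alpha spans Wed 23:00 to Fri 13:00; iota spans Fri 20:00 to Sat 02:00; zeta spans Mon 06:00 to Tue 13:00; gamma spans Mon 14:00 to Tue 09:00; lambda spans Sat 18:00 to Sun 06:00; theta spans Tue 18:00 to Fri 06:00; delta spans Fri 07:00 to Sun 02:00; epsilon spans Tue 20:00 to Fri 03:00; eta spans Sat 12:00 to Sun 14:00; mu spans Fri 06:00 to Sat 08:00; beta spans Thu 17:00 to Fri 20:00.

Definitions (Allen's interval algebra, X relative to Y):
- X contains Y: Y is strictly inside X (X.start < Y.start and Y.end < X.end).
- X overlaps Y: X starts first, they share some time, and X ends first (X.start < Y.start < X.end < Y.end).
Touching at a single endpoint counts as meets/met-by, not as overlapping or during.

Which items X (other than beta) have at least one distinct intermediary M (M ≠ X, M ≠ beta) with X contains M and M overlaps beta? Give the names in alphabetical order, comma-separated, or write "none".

epsilon, theta

Target beta = [Thu 17:00, Fri 20:00].
Intermediaries M with M overlaps beta: alpha, epsilon, kappa, theta.
Via alpha — items with X contains alpha: none.
Via epsilon — items with X contains epsilon: theta.
Via kappa — items with X contains kappa: epsilon, theta.
Via theta — items with X contains theta: none.
Union: epsilon, theta.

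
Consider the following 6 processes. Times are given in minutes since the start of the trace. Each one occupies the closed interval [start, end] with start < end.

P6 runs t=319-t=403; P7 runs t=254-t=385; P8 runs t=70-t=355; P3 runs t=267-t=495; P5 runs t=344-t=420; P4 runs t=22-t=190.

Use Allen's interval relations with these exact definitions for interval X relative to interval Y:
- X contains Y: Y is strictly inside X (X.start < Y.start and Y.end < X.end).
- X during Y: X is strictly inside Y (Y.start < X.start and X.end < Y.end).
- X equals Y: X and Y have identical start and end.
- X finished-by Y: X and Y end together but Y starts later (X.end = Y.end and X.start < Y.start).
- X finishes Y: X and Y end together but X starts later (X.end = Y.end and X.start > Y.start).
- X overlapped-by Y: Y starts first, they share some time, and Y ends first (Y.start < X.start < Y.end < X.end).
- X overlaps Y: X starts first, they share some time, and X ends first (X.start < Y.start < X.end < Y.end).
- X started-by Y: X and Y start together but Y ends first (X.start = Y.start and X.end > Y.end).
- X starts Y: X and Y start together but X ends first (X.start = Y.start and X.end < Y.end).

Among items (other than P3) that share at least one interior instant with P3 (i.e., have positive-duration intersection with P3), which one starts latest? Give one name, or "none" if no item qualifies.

Target P3 = [t=267, t=495].
P4 [t=22, t=190] → before → excluded.
P5 [t=344, t=420] → during → candidate.
P6 [t=319, t=403] → during → candidate.
P7 [t=254, t=385] → overlaps → candidate.
P8 [t=70, t=355] → overlaps → candidate.
Among candidates, latest start is t=344 → P5.

P5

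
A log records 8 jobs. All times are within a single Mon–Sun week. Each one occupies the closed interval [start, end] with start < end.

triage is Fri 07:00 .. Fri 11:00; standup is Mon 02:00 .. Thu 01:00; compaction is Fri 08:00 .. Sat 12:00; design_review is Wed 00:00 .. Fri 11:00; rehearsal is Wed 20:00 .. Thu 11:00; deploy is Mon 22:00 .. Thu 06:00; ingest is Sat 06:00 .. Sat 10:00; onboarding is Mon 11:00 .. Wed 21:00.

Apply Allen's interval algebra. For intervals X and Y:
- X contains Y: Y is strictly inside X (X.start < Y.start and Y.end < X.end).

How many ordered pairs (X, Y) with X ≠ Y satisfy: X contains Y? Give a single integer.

Checking all 56 ordered pairs for relation 'contains'; matching pairs in alphabetical order:
(compaction, ingest): compaction contains ingest ✓
(design_review, rehearsal): design_review contains rehearsal ✓
(standup, onboarding): standup contains onboarding ✓
Count: 3.

3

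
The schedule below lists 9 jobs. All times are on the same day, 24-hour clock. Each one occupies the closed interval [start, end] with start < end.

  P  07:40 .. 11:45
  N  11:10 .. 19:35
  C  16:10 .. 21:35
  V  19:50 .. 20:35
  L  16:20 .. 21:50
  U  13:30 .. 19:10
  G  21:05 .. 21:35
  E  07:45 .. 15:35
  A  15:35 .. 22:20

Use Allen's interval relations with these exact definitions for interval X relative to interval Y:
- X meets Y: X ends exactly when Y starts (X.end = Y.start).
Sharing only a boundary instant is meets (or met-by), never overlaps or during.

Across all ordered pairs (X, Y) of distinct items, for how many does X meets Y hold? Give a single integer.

1

Checking all 72 ordered pairs for relation 'meets'; matching pairs in alphabetical order:
(E, A): E meets A ✓
Count: 1.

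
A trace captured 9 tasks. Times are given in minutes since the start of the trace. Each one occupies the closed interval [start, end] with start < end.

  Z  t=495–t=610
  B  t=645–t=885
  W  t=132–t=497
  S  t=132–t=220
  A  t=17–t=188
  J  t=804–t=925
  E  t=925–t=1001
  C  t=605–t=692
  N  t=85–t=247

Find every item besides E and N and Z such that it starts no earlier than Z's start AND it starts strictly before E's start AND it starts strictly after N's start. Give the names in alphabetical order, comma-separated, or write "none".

Conditions: its start is no earlier than Z's start (X.start >= t=495) AND its start is strictly before E's start (X.start < t=925) AND its start is strictly after N's start (X.start > t=85).
A: start t=17 >= t=495? ✗; start t=17 < t=925? ✓; start t=17 > t=85? ✗ → no.
B: start t=645 >= t=495? ✓; start t=645 < t=925? ✓; start t=645 > t=85? ✓ → yes.
C: start t=605 >= t=495? ✓; start t=605 < t=925? ✓; start t=605 > t=85? ✓ → yes.
J: start t=804 >= t=495? ✓; start t=804 < t=925? ✓; start t=804 > t=85? ✓ → yes.
S: start t=132 >= t=495? ✗; start t=132 < t=925? ✓; start t=132 > t=85? ✓ → no.
W: start t=132 >= t=495? ✗; start t=132 < t=925? ✓; start t=132 > t=85? ✓ → no.
Result: B, C, J.

B, C, J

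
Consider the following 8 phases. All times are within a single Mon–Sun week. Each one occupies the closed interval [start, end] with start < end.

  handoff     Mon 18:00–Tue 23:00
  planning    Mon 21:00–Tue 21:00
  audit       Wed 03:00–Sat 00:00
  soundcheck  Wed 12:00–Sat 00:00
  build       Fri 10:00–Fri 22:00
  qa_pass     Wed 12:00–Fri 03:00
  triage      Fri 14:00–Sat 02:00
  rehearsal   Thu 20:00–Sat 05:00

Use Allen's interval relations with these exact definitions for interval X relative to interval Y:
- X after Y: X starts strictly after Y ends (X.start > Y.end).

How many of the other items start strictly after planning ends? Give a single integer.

Target planning = [Mon 21:00, Tue 21:00].
audit [Wed 03:00, Sat 00:00] → after → counts.
build [Fri 10:00, Fri 22:00] → after → counts.
handoff [Mon 18:00, Tue 23:00] → contains → no.
qa_pass [Wed 12:00, Fri 03:00] → after → counts.
rehearsal [Thu 20:00, Sat 05:00] → after → counts.
soundcheck [Wed 12:00, Sat 00:00] → after → counts.
triage [Fri 14:00, Sat 02:00] → after → counts.
Total: 6.

6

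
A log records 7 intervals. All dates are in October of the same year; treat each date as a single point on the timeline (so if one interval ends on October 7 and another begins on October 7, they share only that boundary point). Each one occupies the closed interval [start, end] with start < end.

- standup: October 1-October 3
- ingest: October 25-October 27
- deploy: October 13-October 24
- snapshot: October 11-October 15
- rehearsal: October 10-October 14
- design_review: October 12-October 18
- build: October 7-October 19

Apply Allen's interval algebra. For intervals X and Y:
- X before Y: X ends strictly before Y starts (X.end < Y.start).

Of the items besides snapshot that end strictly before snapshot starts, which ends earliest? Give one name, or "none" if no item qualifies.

standup

Target snapshot = [October 11, October 15].
build [October 7, October 19] → contains → excluded.
deploy [October 13, October 24] → overlapped-by → excluded.
design_review [October 12, October 18] → overlapped-by → excluded.
ingest [October 25, October 27] → after → excluded.
rehearsal [October 10, October 14] → overlaps → excluded.
standup [October 1, October 3] → before → candidate.
Among candidates, earliest end is October 3 → standup.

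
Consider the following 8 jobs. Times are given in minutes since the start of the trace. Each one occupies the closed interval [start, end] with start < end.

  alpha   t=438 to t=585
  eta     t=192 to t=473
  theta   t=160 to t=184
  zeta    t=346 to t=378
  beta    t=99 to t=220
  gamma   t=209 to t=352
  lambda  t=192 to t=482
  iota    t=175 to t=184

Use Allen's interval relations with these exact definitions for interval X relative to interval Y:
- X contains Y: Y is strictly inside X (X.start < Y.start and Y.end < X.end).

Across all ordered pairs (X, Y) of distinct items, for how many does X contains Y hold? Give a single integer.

Checking all 56 ordered pairs for relation 'contains'; matching pairs in alphabetical order:
(beta, iota): beta contains iota ✓
(beta, theta): beta contains theta ✓
(eta, gamma): eta contains gamma ✓
(eta, zeta): eta contains zeta ✓
(lambda, gamma): lambda contains gamma ✓
(lambda, zeta): lambda contains zeta ✓
Count: 6.

6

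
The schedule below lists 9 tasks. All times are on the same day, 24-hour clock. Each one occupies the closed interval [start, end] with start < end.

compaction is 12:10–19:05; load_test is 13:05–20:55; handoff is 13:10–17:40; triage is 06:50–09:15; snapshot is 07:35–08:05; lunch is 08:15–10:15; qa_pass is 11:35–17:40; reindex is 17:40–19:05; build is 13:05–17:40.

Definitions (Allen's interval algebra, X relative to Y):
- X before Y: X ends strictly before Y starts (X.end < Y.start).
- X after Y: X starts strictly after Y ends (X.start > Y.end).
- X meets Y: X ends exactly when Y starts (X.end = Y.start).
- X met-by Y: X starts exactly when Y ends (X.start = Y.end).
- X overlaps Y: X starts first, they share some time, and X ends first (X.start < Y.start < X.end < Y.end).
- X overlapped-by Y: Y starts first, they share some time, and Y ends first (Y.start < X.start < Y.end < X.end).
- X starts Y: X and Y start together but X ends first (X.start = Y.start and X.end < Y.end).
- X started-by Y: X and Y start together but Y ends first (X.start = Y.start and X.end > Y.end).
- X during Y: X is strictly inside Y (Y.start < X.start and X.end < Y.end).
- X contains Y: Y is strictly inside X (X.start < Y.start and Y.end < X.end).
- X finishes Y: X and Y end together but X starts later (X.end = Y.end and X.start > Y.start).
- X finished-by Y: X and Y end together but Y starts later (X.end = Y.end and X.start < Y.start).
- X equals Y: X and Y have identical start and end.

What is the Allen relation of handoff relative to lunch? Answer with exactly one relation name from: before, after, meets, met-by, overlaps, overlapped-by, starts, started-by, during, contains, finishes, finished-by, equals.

after

handoff = [13:10, 17:40]; lunch = [08:15, 10:15].
Compare endpoints: handoff.start > lunch.start, handoff.start > lunch.end, handoff.end > lunch.start, handoff.end > lunch.end.
That pattern is 'after'.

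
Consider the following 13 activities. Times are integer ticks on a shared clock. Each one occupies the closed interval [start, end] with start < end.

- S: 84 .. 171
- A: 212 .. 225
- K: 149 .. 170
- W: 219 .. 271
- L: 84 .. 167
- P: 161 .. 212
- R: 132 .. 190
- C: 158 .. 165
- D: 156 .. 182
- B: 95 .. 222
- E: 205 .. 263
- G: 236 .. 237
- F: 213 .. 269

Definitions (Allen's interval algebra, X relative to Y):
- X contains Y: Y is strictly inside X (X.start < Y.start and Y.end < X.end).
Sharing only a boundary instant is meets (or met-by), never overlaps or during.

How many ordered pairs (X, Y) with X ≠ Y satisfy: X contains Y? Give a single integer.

Checking all 156 ordered pairs for relation 'contains'; matching pairs in alphabetical order:
(B, C): B contains C ✓
(B, D): B contains D ✓
(B, K): B contains K ✓
(B, P): B contains P ✓
(B, R): B contains R ✓
(D, C): D contains C ✓
(E, A): E contains A ✓
(E, G): E contains G ✓
(F, G): F contains G ✓
(K, C): K contains C ✓
(L, C): L contains C ✓
(R, C): R contains C ✓
(R, D): R contains D ✓
(R, K): R contains K ✓
(S, C): S contains C ✓
(S, K): S contains K ✓
(W, G): W contains G ✓
Count: 17.

17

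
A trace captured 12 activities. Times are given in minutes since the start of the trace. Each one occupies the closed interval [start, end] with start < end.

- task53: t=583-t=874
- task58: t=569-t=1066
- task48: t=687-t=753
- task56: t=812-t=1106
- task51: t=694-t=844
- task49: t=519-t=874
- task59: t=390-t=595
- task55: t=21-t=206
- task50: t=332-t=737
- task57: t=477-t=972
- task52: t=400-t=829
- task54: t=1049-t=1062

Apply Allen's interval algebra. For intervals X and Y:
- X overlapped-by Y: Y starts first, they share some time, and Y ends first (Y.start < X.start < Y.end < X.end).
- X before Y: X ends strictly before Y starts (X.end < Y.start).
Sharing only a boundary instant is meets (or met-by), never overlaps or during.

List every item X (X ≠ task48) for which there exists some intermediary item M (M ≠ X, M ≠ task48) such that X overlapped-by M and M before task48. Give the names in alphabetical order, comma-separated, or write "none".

Target task48 = [t=687, t=753].
Intermediaries M with M before task48: task55, task59.
Via task55 — items with X overlapped-by task55: none.
Via task59 — items with X overlapped-by task59: task49, task52, task53, task57, task58.
Union: task49, task52, task53, task57, task58.

task49, task52, task53, task57, task58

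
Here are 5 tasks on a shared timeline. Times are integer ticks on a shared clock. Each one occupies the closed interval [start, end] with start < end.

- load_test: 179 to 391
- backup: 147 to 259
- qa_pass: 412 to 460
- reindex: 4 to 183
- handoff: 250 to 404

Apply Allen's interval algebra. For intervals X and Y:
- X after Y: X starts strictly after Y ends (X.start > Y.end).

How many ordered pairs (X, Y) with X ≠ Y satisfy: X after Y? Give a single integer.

5

Checking all 20 ordered pairs for relation 'after'; matching pairs in alphabetical order:
(handoff, reindex): handoff after reindex ✓
(qa_pass, backup): qa_pass after backup ✓
(qa_pass, handoff): qa_pass after handoff ✓
(qa_pass, load_test): qa_pass after load_test ✓
(qa_pass, reindex): qa_pass after reindex ✓
Count: 5.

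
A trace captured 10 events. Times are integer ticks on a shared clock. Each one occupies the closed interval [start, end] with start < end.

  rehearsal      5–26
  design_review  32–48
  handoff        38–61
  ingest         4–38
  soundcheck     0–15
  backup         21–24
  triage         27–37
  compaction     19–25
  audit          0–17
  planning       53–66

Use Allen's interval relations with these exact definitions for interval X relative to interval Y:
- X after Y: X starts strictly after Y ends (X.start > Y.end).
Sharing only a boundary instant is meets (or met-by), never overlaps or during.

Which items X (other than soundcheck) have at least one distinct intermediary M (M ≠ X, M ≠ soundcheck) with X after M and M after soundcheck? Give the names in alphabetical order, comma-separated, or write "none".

Target soundcheck = [0, 15].
Intermediaries M with M after soundcheck: backup, compaction, design_review, handoff, planning, triage.
Via backup — items with X after backup: design_review, handoff, planning, triage.
Via compaction — items with X after compaction: design_review, handoff, planning, triage.
Via design_review — items with X after design_review: planning.
Via handoff — items with X after handoff: none.
Via planning — items with X after planning: none.
Via triage — items with X after triage: handoff, planning.
Union: design_review, handoff, planning, triage.

design_review, handoff, planning, triage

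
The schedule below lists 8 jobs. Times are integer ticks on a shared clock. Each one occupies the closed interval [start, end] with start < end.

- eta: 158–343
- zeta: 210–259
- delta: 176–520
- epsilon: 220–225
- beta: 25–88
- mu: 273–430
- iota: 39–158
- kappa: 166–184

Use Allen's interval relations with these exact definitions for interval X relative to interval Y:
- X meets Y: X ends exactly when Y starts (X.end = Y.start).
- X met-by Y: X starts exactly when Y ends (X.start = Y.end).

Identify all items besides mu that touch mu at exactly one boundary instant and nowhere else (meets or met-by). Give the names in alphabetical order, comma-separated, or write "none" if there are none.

none

Target mu = [273, 430].
beta [25, 88] → before → no.
delta [176, 520] → contains → no.
epsilon [220, 225] → before → no.
eta [158, 343] → overlaps → no.
iota [39, 158] → before → no.
kappa [166, 184] → before → no.
zeta [210, 259] → before → no.
Result: none.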